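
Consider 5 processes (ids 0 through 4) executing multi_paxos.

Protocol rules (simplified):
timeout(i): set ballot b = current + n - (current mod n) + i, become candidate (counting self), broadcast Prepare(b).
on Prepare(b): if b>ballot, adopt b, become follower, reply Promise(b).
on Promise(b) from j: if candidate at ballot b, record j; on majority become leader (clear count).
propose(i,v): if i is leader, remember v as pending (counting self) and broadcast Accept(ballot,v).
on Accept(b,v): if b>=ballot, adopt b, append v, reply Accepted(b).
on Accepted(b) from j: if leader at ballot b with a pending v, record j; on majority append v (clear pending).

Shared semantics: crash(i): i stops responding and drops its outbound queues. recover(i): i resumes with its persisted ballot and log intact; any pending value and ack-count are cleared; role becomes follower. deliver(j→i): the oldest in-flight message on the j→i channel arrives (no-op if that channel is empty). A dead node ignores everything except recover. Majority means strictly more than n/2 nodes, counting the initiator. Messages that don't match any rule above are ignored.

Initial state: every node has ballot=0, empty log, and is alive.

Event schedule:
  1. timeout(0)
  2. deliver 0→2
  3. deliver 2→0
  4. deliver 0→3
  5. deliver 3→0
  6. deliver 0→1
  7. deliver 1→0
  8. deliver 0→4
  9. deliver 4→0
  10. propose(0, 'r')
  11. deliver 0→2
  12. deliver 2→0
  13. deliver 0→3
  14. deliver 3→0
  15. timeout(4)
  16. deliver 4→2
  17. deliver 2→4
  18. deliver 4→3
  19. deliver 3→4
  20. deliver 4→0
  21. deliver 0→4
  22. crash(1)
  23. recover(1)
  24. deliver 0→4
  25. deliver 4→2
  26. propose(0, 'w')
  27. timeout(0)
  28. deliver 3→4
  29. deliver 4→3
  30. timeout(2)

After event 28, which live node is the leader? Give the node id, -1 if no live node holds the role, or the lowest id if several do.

after 1 — timeout(0): n0:cand/b5/[-]
after 2 — deliver 0→2: n2:foll/b5/[-]
after 3 — deliver 2→0: ·
after 4 — deliver 0→3: n3:foll/b5/[-]
after 5 — deliver 3→0: n0:lead/b5/[-]
after 6 — deliver 0→1: n1:foll/b5/[-]
after 7 — deliver 1→0: ·
after 8 — deliver 0→4: n4:foll/b5/[-]
after 9 — deliver 4→0: ·
after 10 — propose(0,'r'): ·
after 11 — deliver 0→2: n2:foll/b5/[r]
after 12 — deliver 2→0: ·
after 13 — deliver 0→3: n3:foll/b5/[r]
after 14 — deliver 3→0: n0:lead/b5/[r]
after 15 — timeout(4): n4:cand/b14/[-]
after 16 — deliver 4→2: n2:foll/b14/[r]
after 17 — deliver 2→4: ·
after 18 — deliver 4→3: n3:foll/b14/[r]
after 19 — deliver 3→4: n4:lead/b14/[-]
after 20 — deliver 4→0: n0:foll/b14/[r]
after 21 — deliver 0→4: ·
after 22 — crash(1): n1:✗foll/b5/[-]
after 23 — recover(1): n1:foll/b5/[-]
after 24 — deliver 0→4: ·
after 25 — deliver 4→2: ·
after 26 — propose(0,'w'): ·
after 27 — timeout(0): n0:cand/b15/[r]
after 28 — deliver 3→4: ·

4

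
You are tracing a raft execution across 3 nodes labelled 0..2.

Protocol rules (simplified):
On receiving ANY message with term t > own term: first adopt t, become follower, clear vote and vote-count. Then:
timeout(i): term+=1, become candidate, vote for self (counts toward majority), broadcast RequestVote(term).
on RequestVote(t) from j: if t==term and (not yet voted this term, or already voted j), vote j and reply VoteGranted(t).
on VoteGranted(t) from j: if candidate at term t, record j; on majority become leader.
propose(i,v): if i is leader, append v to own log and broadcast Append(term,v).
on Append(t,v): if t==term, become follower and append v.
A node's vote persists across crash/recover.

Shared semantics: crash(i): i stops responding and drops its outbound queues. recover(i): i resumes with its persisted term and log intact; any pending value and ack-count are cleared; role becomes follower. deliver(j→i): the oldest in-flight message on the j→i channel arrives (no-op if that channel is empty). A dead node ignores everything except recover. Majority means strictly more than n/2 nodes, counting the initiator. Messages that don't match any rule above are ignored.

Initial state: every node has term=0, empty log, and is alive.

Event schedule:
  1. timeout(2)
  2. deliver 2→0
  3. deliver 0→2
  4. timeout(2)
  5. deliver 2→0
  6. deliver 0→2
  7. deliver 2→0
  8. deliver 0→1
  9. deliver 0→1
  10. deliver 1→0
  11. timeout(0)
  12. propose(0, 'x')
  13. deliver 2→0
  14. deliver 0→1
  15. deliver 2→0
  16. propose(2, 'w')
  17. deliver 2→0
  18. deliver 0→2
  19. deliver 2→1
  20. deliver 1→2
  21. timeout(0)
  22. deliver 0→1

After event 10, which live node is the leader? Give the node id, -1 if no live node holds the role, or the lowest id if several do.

after 1 — timeout(2): n2:cand/t1/[-]
after 2 — deliver 2→0: n0:foll/t1/[-]
after 3 — deliver 0→2: n2:lead/t1/[-]
after 4 — timeout(2): n2:cand/t2/[-]
after 5 — deliver 2→0: n0:foll/t2/[-]
after 6 — deliver 0→2: n2:lead/t2/[-]
after 7 — deliver 2→0: ·
after 8 — deliver 0→1: ·
after 9 — deliver 0→1: ·
after 10 — deliver 1→0: ·

2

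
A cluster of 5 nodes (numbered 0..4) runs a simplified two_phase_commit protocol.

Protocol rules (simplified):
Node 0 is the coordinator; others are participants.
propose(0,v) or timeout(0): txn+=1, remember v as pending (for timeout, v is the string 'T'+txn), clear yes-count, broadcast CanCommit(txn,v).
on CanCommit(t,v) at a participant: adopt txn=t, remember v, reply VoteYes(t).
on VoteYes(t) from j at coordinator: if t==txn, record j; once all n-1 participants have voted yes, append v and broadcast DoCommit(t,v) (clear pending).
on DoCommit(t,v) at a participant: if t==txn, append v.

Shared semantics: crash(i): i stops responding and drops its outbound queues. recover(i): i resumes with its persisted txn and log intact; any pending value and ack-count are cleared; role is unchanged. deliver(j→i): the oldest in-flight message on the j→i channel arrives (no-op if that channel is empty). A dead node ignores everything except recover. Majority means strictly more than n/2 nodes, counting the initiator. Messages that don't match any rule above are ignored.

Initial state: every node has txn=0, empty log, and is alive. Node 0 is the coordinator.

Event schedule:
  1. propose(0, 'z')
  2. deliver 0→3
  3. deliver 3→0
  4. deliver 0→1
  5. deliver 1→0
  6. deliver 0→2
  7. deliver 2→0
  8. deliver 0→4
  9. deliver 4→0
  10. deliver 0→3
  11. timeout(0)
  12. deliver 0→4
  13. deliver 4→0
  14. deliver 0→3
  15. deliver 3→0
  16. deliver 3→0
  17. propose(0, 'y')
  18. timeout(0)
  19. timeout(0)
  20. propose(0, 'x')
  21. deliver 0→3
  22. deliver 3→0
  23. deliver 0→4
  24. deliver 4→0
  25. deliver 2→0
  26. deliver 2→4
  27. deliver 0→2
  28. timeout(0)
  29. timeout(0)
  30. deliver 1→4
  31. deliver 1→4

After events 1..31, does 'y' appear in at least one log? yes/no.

no

1. propose(0,'z'):  <0:coor t1 ->
2. deliver 0→3:  <3:part t1 ->
3. deliver 3→0:  nop
4. deliver 0→1:  <1:part t1 ->
5. deliver 1→0:  nop
6. deliver 0→2:  <2:part t1 ->
7. deliver 2→0:  nop
8. deliver 0→4:  <4:part t1 ->
9. deliver 4→0:  <0:coor t1 z>
10. deliver 0→3:  <3:part t1 z>
11. timeout(0):  <0:coor t2 z>
12. deliver 0→4:  <4:part t1 z>
13. deliver 4→0:  nop
14. deliver 0→3:  <3:part t2 z>
15. deliver 3→0:  nop
16. deliver 3→0:  nop
17. propose(0,'y'):  <0:coor t3 z>
18. timeout(0):  <0:coor t4 z>
19. timeout(0):  <0:coor t5 z>
20. propose(0,'x'):  <0:coor t6 z>
21. deliver 0→3:  <3:part t3 z>
22. deliver 3→0:  nop
23. deliver 0→4:  <4:part t2 z>
24. deliver 4→0:  nop
25. deliver 2→0:  nop
26. deliver 2→4:  nop
27. deliver 0→2:  <2:part t1 z>
28. timeout(0):  <0:coor t7 z>
29. timeout(0):  <0:coor t8 z>
30. deliver 1→4:  nop
31. deliver 1→4:  nop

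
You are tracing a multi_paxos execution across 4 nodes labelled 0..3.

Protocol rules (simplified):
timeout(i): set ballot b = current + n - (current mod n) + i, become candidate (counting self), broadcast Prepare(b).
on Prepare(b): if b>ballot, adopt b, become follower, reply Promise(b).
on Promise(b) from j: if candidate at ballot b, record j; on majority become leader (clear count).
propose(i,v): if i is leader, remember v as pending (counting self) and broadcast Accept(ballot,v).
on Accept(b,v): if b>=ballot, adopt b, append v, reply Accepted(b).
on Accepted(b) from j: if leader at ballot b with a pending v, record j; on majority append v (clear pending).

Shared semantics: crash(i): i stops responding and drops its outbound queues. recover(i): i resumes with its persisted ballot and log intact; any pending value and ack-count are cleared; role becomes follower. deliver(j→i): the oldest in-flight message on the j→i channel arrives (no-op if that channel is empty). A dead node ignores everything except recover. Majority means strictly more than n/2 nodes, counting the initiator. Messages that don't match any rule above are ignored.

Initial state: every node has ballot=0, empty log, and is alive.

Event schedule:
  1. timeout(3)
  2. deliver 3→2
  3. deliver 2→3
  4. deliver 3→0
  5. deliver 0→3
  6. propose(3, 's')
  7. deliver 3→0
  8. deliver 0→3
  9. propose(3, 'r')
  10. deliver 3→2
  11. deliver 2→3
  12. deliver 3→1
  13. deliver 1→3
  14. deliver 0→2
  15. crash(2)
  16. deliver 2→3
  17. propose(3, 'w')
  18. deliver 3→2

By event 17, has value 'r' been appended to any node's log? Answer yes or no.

no

after 1 — timeout(3): n3:cand/b7/[-]
after 2 — deliver 3→2: n2:foll/b7/[-]
after 3 — deliver 2→3: ·
after 4 — deliver 3→0: n0:foll/b7/[-]
after 5 — deliver 0→3: n3:lead/b7/[-]
after 6 — propose(3,'s'): ·
after 7 — deliver 3→0: n0:foll/b7/[s]
after 8 — deliver 0→3: ·
after 9 — propose(3,'r'): ·
after 10 — deliver 3→2: n2:foll/b7/[s]
after 11 — deliver 2→3: ·
after 12 — deliver 3→1: n1:foll/b7/[-]
after 13 — deliver 1→3: ·
after 14 — deliver 0→2: ·
after 15 — crash(2): n2:✗foll/b7/[s]
after 16 — deliver 2→3: ·
after 17 — propose(3,'w'): ·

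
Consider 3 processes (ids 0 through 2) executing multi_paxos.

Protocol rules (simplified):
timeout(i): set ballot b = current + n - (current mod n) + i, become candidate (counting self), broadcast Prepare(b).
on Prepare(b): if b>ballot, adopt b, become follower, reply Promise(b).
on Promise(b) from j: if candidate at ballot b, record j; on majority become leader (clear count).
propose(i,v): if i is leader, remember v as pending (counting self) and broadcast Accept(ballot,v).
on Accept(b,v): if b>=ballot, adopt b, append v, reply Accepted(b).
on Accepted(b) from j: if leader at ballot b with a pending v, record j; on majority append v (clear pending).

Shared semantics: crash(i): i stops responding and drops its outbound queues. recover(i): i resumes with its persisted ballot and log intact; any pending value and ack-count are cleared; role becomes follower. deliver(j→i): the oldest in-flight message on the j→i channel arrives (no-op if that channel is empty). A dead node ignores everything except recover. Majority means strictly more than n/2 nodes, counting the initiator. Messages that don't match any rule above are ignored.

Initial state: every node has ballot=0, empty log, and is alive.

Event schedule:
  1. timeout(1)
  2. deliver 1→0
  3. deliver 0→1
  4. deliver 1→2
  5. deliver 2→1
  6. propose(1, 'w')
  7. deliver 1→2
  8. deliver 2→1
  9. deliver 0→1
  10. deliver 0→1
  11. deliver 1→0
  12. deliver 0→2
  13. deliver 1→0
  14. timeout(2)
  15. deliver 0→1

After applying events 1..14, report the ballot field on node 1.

step 1 timeout(1): 1={cand,b=4,log=-}
step 2 deliver 1→0: 0={foll,b=4,log=-}
step 3 deliver 0→1: 1={lead,b=4,log=-}
step 4 deliver 1→2: 2={foll,b=4,log=-}
step 5 deliver 2→1: —
step 6 propose(1,'w'): —
step 7 deliver 1→2: 2={foll,b=4,log=w}
step 8 deliver 2→1: 1={lead,b=4,log=w}
step 9 deliver 0→1: —
step 10 deliver 0→1: —
step 11 deliver 1→0: 0={foll,b=4,log=w}
step 12 deliver 0→2: —
step 13 deliver 1→0: —
step 14 timeout(2): 2={cand,b=8,log=w}

4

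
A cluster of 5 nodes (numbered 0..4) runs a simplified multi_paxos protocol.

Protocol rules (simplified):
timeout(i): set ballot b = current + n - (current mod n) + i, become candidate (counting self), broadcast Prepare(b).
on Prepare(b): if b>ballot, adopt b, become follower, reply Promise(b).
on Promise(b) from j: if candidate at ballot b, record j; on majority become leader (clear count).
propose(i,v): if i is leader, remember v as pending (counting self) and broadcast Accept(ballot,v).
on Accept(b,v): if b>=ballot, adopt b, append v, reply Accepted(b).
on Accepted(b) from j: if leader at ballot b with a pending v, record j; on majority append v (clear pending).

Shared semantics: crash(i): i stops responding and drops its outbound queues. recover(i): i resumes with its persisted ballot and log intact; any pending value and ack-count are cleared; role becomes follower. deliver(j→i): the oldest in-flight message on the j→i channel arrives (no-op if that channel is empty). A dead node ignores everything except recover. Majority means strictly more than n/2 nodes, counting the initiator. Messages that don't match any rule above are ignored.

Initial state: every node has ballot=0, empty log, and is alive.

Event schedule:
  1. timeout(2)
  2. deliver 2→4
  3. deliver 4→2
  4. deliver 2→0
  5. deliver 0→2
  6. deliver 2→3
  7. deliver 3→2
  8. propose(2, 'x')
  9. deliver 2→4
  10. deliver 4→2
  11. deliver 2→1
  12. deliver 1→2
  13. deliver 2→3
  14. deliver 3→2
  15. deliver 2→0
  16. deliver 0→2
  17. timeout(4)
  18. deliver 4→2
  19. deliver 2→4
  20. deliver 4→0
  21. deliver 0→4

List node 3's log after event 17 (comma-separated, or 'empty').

x

step 1 timeout(2): 2={cand,b=7,log=-}
step 2 deliver 2→4: 4={foll,b=7,log=-}
step 3 deliver 4→2: —
step 4 deliver 2→0: 0={foll,b=7,log=-}
step 5 deliver 0→2: 2={lead,b=7,log=-}
step 6 deliver 2→3: 3={foll,b=7,log=-}
step 7 deliver 3→2: —
step 8 propose(2,'x'): —
step 9 deliver 2→4: 4={foll,b=7,log=x}
step 10 deliver 4→2: —
step 11 deliver 2→1: 1={foll,b=7,log=-}
step 12 deliver 1→2: —
step 13 deliver 2→3: 3={foll,b=7,log=x}
step 14 deliver 3→2: 2={lead,b=7,log=x}
step 15 deliver 2→0: 0={foll,b=7,log=x}
step 16 deliver 0→2: —
step 17 timeout(4): 4={cand,b=14,log=x}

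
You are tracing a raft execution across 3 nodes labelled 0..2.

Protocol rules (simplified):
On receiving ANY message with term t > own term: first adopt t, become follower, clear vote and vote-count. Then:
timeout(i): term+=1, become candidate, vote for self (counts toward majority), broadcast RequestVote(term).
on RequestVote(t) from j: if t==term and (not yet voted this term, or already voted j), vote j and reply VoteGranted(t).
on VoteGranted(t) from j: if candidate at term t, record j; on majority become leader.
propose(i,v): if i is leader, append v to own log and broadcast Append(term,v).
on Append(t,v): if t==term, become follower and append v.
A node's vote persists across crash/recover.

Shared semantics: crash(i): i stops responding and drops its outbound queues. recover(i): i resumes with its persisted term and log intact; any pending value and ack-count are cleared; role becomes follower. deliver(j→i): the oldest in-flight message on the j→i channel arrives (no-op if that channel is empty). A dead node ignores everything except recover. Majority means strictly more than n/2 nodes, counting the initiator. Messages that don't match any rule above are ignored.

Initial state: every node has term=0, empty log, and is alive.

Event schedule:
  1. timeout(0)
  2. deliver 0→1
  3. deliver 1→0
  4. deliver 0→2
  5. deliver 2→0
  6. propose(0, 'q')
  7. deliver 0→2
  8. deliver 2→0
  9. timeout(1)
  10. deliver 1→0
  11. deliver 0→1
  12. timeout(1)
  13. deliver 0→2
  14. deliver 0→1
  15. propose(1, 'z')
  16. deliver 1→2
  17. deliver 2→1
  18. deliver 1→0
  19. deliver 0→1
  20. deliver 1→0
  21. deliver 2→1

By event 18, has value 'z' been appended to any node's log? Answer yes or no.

no

step 1 timeout(0): 0={cand,t=1,log=-}
step 2 deliver 0→1: 1={foll,t=1,log=-}
step 3 deliver 1→0: 0={lead,t=1,log=-}
step 4 deliver 0→2: 2={foll,t=1,log=-}
step 5 deliver 2→0: —
step 6 propose(0,'q'): 0={lead,t=1,log=q}
step 7 deliver 0→2: 2={foll,t=1,log=q}
step 8 deliver 2→0: —
step 9 timeout(1): 1={cand,t=2,log=-}
step 10 deliver 1→0: 0={foll,t=2,log=q}
step 11 deliver 0→1: —
step 12 timeout(1): 1={cand,t=3,log=-}
step 13 deliver 0→2: —
step 14 deliver 0→1: —
step 15 propose(1,'z'): —
step 16 deliver 1→2: 2={foll,t=2,log=q}
step 17 deliver 2→1: —
step 18 deliver 1→0: 0={foll,t=3,log=q}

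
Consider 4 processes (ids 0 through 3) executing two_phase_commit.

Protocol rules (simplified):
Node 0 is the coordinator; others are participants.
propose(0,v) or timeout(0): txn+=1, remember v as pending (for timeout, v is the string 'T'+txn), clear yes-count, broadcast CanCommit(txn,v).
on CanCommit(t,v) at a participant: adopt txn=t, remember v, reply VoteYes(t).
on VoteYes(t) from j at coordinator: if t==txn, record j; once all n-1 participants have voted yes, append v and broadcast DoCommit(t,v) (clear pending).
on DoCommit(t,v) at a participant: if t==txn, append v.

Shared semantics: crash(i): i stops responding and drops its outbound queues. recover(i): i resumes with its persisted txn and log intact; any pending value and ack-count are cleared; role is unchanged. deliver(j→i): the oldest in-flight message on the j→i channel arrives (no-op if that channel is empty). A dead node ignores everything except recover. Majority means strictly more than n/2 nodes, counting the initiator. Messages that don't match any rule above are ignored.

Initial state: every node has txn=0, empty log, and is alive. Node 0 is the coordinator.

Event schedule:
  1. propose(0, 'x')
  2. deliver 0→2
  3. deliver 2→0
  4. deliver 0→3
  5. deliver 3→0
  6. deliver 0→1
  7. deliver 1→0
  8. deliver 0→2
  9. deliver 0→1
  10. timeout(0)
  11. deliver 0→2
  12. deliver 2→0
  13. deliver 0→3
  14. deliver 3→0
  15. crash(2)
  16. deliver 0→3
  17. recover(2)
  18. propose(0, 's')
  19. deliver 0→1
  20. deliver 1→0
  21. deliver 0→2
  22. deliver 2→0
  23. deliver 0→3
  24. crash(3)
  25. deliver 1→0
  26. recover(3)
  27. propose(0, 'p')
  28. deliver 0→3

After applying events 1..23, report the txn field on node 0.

step 1 propose(0,'x'): 0={coor,t=1,log=-}
step 2 deliver 0→2: 2={part,t=1,log=-}
step 3 deliver 2→0: —
step 4 deliver 0→3: 3={part,t=1,log=-}
step 5 deliver 3→0: —
step 6 deliver 0→1: 1={part,t=1,log=-}
step 7 deliver 1→0: 0={coor,t=1,log=x}
step 8 deliver 0→2: 2={part,t=1,log=x}
step 9 deliver 0→1: 1={part,t=1,log=x}
step 10 timeout(0): 0={coor,t=2,log=x}
step 11 deliver 0→2: 2={part,t=2,log=x}
step 12 deliver 2→0: —
step 13 deliver 0→3: 3={part,t=1,log=x}
step 14 deliver 3→0: —
step 15 crash(2): 2={✗part,t=2,log=x}
step 16 deliver 0→3: 3={part,t=2,log=x}
step 17 recover(2): 2={part,t=2,log=x}
step 18 propose(0,'s'): 0={coor,t=3,log=x}
step 19 deliver 0→1: 1={part,t=2,log=x}
step 20 deliver 1→0: —
step 21 deliver 0→2: 2={part,t=3,log=x}
step 22 deliver 2→0: —
step 23 deliver 0→3: 3={part,t=3,log=x}

3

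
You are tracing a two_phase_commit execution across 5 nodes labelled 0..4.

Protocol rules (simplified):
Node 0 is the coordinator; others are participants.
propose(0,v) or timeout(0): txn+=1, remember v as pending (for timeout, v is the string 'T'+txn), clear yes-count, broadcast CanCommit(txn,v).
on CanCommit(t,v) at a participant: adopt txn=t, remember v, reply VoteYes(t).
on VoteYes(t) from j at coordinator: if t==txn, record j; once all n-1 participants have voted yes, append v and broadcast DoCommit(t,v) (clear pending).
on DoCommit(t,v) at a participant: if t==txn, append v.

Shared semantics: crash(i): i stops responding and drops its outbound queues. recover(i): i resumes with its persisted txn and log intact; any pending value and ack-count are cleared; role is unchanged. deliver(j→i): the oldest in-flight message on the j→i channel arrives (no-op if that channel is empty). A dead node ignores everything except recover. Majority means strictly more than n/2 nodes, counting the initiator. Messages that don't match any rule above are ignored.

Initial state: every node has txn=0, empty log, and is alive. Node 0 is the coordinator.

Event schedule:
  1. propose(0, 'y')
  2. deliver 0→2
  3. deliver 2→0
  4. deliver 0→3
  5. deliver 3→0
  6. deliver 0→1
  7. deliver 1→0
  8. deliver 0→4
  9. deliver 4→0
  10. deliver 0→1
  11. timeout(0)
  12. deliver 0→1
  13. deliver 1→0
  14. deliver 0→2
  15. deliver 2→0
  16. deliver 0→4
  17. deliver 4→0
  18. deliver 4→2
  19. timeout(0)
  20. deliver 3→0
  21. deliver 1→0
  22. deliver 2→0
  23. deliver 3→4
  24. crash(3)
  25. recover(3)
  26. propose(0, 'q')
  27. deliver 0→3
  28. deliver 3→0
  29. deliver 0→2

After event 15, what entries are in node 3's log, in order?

empty

e1 propose(0,'y'): 0[coor,t=1,-]
e2 deliver 0→2: 2[part,t=1,-]
e3 deliver 2→0: ·
e4 deliver 0→3: 3[part,t=1,-]
e5 deliver 3→0: ·
e6 deliver 0→1: 1[part,t=1,-]
e7 deliver 1→0: ·
e8 deliver 0→4: 4[part,t=1,-]
e9 deliver 4→0: 0[coor,t=1,y]
e10 deliver 0→1: 1[part,t=1,y]
e11 timeout(0): 0[coor,t=2,y]
e12 deliver 0→1: 1[part,t=2,y]
e13 deliver 1→0: ·
e14 deliver 0→2: 2[part,t=1,y]
e15 deliver 2→0: ·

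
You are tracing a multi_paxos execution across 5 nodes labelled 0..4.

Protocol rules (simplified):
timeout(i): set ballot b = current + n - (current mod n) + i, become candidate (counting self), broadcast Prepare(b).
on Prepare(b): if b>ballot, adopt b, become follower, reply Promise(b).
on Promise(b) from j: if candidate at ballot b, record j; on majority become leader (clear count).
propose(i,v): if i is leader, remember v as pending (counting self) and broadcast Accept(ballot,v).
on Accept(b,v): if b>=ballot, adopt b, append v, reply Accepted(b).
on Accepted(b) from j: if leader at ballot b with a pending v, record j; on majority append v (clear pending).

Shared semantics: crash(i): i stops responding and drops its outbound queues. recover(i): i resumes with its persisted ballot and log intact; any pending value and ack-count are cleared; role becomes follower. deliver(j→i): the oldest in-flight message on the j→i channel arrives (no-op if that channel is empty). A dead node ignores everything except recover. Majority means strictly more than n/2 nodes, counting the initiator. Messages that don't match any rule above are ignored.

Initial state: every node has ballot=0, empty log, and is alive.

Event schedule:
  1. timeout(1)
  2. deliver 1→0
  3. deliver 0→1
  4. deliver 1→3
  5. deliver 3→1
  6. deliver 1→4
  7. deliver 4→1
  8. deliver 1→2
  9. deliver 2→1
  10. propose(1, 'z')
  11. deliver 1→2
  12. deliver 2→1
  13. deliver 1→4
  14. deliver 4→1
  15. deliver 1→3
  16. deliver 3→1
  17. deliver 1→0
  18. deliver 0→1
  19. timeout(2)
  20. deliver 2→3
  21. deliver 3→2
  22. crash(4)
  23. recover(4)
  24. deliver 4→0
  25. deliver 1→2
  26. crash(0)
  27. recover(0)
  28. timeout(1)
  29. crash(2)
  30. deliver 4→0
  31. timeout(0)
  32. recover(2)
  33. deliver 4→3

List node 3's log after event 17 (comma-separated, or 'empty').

z

after 1 — timeout(1): n1:cand/b6/[-]
after 2 — deliver 1→0: n0:foll/b6/[-]
after 3 — deliver 0→1: ·
after 4 — deliver 1→3: n3:foll/b6/[-]
after 5 — deliver 3→1: n1:lead/b6/[-]
after 6 — deliver 1→4: n4:foll/b6/[-]
after 7 — deliver 4→1: ·
after 8 — deliver 1→2: n2:foll/b6/[-]
after 9 — deliver 2→1: ·
after 10 — propose(1,'z'): ·
after 11 — deliver 1→2: n2:foll/b6/[z]
after 12 — deliver 2→1: ·
after 13 — deliver 1→4: n4:foll/b6/[z]
after 14 — deliver 4→1: n1:lead/b6/[z]
after 15 — deliver 1→3: n3:foll/b6/[z]
after 16 — deliver 3→1: ·
after 17 — deliver 1→0: n0:foll/b6/[z]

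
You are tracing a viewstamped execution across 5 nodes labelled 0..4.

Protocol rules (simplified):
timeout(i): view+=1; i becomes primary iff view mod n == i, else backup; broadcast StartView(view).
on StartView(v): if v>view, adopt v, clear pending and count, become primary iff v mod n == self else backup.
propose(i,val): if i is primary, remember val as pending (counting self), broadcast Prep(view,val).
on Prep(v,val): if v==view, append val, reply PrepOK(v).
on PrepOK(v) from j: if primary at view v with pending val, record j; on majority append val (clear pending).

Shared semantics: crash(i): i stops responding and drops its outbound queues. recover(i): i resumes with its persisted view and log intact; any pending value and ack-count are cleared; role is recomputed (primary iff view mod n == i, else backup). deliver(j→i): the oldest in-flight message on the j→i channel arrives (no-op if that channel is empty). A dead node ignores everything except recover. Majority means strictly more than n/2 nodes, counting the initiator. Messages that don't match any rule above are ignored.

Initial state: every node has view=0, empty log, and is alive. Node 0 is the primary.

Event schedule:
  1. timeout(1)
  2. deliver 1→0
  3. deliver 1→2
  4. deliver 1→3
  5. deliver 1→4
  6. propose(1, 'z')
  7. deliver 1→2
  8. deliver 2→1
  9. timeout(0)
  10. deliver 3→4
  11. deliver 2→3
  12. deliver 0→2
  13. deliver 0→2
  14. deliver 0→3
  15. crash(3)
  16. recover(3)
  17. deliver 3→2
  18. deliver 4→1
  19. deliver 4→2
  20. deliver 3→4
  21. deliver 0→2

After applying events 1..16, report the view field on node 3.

after 1 — timeout(1): n1:prim/v1/[-]
after 2 — deliver 1→0: n0:back/v1/[-]
after 3 — deliver 1→2: n2:back/v1/[-]
after 4 — deliver 1→3: n3:back/v1/[-]
after 5 — deliver 1→4: n4:back/v1/[-]
after 6 — propose(1,'z'): ·
after 7 — deliver 1→2: n2:back/v1/[z]
after 8 — deliver 2→1: ·
after 9 — timeout(0): n0:back/v2/[-]
after 10 — deliver 3→4: ·
after 11 — deliver 2→3: ·
after 12 — deliver 0→2: n2:prim/v2/[z]
after 13 — deliver 0→2: ·
after 14 — deliver 0→3: n3:back/v2/[-]
after 15 — crash(3): n3:✗back/v2/[-]
after 16 — recover(3): n3:back/v2/[-]

2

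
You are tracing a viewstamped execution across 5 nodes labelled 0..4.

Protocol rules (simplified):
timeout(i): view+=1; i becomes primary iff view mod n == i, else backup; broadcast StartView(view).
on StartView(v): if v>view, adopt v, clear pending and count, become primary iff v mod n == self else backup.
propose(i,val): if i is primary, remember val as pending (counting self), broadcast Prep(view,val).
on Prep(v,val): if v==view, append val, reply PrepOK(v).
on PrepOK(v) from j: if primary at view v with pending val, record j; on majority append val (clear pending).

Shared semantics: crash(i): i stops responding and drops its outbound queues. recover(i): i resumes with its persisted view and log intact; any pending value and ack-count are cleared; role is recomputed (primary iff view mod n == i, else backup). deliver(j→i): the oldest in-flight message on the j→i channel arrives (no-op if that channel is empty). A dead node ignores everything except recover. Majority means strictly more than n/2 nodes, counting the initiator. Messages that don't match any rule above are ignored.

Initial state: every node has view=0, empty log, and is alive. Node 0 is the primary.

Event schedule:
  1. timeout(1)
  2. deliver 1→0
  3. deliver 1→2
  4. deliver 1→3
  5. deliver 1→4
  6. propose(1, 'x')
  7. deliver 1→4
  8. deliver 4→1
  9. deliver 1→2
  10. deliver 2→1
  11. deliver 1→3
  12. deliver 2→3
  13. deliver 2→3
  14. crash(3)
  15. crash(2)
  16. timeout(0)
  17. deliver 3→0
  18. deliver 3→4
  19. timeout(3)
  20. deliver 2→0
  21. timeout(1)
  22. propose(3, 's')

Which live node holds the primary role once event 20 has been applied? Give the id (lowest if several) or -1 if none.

1

step 1 timeout(1): 1={prim,v=1,log=-}
step 2 deliver 1→0: 0={back,v=1,log=-}
step 3 deliver 1→2: 2={back,v=1,log=-}
step 4 deliver 1→3: 3={back,v=1,log=-}
step 5 deliver 1→4: 4={back,v=1,log=-}
step 6 propose(1,'x'): —
step 7 deliver 1→4: 4={back,v=1,log=x}
step 8 deliver 4→1: —
step 9 deliver 1→2: 2={back,v=1,log=x}
step 10 deliver 2→1: 1={prim,v=1,log=x}
step 11 deliver 1→3: 3={back,v=1,log=x}
step 12 deliver 2→3: —
step 13 deliver 2→3: —
step 14 crash(3): 3={✗back,v=1,log=x}
step 15 crash(2): 2={✗back,v=1,log=x}
step 16 timeout(0): 0={back,v=2,log=-}
step 17 deliver 3→0: —
step 18 deliver 3→4: —
step 19 timeout(3): —
step 20 deliver 2→0: —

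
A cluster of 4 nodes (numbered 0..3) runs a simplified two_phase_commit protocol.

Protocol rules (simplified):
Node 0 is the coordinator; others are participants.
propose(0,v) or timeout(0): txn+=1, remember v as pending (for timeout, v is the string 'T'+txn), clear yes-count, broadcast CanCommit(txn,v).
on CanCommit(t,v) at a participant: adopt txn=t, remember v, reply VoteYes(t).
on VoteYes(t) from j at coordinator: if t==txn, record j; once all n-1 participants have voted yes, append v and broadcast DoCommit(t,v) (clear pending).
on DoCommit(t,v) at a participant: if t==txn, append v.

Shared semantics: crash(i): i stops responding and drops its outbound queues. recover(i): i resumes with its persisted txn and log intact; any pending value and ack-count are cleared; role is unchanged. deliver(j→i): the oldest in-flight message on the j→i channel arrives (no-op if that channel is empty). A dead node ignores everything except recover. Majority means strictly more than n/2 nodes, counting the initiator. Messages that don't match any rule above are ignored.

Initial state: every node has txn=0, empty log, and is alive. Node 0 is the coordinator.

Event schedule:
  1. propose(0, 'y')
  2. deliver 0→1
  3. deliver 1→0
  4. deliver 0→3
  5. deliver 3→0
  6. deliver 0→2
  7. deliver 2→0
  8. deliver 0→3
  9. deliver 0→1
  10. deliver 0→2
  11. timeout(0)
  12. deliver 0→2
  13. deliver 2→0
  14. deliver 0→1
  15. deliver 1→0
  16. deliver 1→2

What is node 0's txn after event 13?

e1 propose(0,'y'): 0[coor,t=1,-]
e2 deliver 0→1: 1[part,t=1,-]
e3 deliver 1→0: ·
e4 deliver 0→3: 3[part,t=1,-]
e5 deliver 3→0: ·
e6 deliver 0→2: 2[part,t=1,-]
e7 deliver 2→0: 0[coor,t=1,y]
e8 deliver 0→3: 3[part,t=1,y]
e9 deliver 0→1: 1[part,t=1,y]
e10 deliver 0→2: 2[part,t=1,y]
e11 timeout(0): 0[coor,t=2,y]
e12 deliver 0→2: 2[part,t=2,y]
e13 deliver 2→0: ·

2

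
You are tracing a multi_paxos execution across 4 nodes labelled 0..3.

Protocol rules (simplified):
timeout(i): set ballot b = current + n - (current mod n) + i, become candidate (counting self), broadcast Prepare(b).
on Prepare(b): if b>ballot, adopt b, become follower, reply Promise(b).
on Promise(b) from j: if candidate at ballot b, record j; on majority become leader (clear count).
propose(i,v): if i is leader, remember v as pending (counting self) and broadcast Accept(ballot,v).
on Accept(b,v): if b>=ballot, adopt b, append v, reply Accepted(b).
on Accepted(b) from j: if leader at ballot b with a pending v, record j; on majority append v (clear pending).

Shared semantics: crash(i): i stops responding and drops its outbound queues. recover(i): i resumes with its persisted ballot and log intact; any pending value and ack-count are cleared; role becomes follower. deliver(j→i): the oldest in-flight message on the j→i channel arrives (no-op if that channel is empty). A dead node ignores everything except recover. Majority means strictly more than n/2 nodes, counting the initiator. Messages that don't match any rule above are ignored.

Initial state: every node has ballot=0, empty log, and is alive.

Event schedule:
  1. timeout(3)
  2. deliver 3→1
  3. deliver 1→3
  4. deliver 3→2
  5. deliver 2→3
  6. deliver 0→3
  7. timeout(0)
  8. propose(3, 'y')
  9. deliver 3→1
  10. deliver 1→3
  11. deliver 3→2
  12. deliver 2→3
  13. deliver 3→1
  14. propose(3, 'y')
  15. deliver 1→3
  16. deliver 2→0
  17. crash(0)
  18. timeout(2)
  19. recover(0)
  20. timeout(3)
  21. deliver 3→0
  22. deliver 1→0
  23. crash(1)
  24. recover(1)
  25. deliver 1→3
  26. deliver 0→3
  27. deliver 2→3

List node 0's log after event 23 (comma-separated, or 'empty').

after 1 — timeout(3): n3:cand/b7/[-]
after 2 — deliver 3→1: n1:foll/b7/[-]
after 3 — deliver 1→3: ·
after 4 — deliver 3→2: n2:foll/b7/[-]
after 5 — deliver 2→3: n3:lead/b7/[-]
after 6 — deliver 0→3: ·
after 7 — timeout(0): n0:cand/b4/[-]
after 8 — propose(3,'y'): ·
after 9 — deliver 3→1: n1:foll/b7/[y]
after 10 — deliver 1→3: ·
after 11 — deliver 3→2: n2:foll/b7/[y]
after 12 — deliver 2→3: n3:lead/b7/[y]
after 13 — deliver 3→1: ·
after 14 — propose(3,'y'): ·
after 15 — deliver 1→3: ·
after 16 — deliver 2→0: ·
after 17 — crash(0): n0:✗cand/b4/[-]
after 18 — timeout(2): n2:cand/b10/[y]
after 19 — recover(0): n0:foll/b4/[-]
after 20 — timeout(3): n3:cand/b11/[y]
after 21 — deliver 3→0: n0:foll/b7/[-]
after 22 — deliver 1→0: ·
after 23 — crash(1): n1:✗foll/b7/[y]

empty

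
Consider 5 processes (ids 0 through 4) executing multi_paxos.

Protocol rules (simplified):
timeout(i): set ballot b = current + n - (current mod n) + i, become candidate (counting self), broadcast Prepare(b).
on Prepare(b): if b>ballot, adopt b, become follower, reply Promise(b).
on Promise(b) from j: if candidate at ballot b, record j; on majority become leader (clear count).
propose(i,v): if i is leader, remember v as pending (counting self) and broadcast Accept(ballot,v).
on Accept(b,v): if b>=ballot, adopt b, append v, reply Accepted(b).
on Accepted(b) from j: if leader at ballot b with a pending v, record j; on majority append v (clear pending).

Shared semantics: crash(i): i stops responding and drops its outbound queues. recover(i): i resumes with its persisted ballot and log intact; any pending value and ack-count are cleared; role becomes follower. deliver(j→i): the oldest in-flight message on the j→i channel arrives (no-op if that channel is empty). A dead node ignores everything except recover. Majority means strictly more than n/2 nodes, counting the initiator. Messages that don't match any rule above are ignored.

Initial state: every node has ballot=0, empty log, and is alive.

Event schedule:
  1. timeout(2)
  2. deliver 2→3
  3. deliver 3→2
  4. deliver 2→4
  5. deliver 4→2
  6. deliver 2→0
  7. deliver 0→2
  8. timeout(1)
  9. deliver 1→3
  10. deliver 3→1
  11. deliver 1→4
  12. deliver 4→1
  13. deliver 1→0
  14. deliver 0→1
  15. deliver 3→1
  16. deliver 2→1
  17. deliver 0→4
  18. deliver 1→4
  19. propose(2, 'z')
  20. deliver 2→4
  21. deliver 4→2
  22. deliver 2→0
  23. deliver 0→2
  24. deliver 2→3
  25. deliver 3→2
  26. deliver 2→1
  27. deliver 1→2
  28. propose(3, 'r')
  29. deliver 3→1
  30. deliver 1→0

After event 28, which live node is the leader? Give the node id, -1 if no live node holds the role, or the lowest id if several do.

2

step 1 timeout(2): 2={cand,b=7,log=-}
step 2 deliver 2→3: 3={foll,b=7,log=-}
step 3 deliver 3→2: —
step 4 deliver 2→4: 4={foll,b=7,log=-}
step 5 deliver 4→2: 2={lead,b=7,log=-}
step 6 deliver 2→0: 0={foll,b=7,log=-}
step 7 deliver 0→2: —
step 8 timeout(1): 1={cand,b=6,log=-}
step 9 deliver 1→3: —
step 10 deliver 3→1: —
step 11 deliver 1→4: —
step 12 deliver 4→1: —
step 13 deliver 1→0: —
step 14 deliver 0→1: —
step 15 deliver 3→1: —
step 16 deliver 2→1: 1={foll,b=7,log=-}
step 17 deliver 0→4: —
step 18 deliver 1→4: —
step 19 propose(2,'z'): —
step 20 deliver 2→4: 4={foll,b=7,log=z}
step 21 deliver 4→2: —
step 22 deliver 2→0: 0={foll,b=7,log=z}
step 23 deliver 0→2: 2={lead,b=7,log=z}
step 24 deliver 2→3: 3={foll,b=7,log=z}
step 25 deliver 3→2: —
step 26 deliver 2→1: 1={foll,b=7,log=z}
step 27 deliver 1→2: —
step 28 propose(3,'r'): —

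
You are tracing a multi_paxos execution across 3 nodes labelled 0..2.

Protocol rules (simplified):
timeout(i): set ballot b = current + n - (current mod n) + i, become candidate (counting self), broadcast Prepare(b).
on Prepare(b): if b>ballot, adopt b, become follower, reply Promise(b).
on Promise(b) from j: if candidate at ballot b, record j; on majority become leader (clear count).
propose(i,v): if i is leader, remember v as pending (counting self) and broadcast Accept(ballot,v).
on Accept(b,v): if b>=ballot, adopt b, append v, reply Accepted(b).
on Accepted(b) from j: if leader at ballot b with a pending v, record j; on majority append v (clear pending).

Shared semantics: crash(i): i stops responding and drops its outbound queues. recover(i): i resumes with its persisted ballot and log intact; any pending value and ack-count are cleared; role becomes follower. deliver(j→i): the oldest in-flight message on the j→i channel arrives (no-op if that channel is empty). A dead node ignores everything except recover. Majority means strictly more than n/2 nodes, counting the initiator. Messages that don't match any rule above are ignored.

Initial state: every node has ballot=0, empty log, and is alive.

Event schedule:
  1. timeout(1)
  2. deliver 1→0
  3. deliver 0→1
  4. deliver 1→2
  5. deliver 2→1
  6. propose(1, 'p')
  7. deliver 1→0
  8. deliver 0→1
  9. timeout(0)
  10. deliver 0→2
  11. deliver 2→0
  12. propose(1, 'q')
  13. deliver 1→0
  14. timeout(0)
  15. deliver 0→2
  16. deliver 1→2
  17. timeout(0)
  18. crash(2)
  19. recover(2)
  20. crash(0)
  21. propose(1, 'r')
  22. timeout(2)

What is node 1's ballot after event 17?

4

after 1 — timeout(1): n1:cand/b4/[-]
after 2 — deliver 1→0: n0:foll/b4/[-]
after 3 — deliver 0→1: n1:lead/b4/[-]
after 4 — deliver 1→2: n2:foll/b4/[-]
after 5 — deliver 2→1: ·
after 6 — propose(1,'p'): ·
after 7 — deliver 1→0: n0:foll/b4/[p]
after 8 — deliver 0→1: n1:lead/b4/[p]
after 9 — timeout(0): n0:cand/b6/[p]
after 10 — deliver 0→2: n2:foll/b6/[-]
after 11 — deliver 2→0: n0:lead/b6/[p]
after 12 — propose(1,'q'): ·
after 13 — deliver 1→0: ·
after 14 — timeout(0): n0:cand/b9/[p]
after 15 — deliver 0→2: n2:foll/b9/[-]
after 16 — deliver 1→2: ·
after 17 — timeout(0): n0:cand/b12/[p]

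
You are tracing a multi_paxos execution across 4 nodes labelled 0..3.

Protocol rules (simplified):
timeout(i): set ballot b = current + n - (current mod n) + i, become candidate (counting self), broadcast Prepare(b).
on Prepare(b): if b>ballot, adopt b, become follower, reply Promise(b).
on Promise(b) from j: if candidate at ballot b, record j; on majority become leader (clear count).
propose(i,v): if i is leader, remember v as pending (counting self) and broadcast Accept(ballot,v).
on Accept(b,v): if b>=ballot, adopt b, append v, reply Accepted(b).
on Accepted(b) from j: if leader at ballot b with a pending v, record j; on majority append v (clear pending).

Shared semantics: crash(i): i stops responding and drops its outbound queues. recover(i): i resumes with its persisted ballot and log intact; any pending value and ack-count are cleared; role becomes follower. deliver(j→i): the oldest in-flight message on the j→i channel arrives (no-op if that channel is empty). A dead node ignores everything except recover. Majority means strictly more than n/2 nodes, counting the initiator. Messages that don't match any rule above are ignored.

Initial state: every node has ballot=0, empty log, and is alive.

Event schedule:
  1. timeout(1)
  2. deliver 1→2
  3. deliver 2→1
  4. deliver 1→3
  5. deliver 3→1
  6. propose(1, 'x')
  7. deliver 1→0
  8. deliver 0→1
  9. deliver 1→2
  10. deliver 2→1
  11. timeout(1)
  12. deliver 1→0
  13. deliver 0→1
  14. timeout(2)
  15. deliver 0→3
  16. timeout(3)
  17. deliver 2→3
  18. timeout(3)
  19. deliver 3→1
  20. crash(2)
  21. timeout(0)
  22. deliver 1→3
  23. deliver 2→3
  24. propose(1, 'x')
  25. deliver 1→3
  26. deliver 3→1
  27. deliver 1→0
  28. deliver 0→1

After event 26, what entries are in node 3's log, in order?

1. timeout(1):  <1:cand b5 ->
2. deliver 1→2:  <2:foll b5 ->
3. deliver 2→1:  nop
4. deliver 1→3:  <3:foll b5 ->
5. deliver 3→1:  <1:lead b5 ->
6. propose(1,'x'):  nop
7. deliver 1→0:  <0:foll b5 ->
8. deliver 0→1:  nop
9. deliver 1→2:  <2:foll b5 x>
10. deliver 2→1:  nop
11. timeout(1):  <1:cand b9 ->
12. deliver 1→0:  <0:foll b5 x>
13. deliver 0→1:  nop
14. timeout(2):  <2:cand b10 x>
15. deliver 0→3:  nop
16. timeout(3):  <3:cand b11 ->
17. deliver 2→3:  nop
18. timeout(3):  <3:cand b15 ->
19. deliver 3→1:  <1:foll b11 ->
20. crash(2):  <2:✗cand b10 x>
21. timeout(0):  <0:cand b8 x>
22. deliver 1→3:  nop
23. deliver 2→3:  nop
24. propose(1,'x'):  nop
25. deliver 1→3:  nop
26. deliver 3→1:  <1:foll b15 ->

empty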